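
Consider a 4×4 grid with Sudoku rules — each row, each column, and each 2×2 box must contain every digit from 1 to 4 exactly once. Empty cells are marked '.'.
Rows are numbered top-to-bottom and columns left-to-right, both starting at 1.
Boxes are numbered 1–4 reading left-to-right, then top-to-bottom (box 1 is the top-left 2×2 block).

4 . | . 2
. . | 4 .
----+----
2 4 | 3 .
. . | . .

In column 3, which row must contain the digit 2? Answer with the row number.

4

Consider where 2 can go in column 3.
R1C3 is out (row 1 already has a 2).
So the only cell in column 3 that can hold 2 is R4C3.
That is row 4.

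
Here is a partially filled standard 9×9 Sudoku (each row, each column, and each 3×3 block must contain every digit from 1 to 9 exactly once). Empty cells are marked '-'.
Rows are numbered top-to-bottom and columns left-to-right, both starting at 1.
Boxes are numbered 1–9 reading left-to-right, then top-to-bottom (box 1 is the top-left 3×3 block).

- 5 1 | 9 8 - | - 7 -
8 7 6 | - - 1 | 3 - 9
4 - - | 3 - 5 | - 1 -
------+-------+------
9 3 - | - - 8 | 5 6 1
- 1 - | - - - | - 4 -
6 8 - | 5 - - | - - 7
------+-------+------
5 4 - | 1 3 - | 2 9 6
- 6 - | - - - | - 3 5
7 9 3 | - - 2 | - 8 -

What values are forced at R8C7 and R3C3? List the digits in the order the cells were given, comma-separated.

7,9

For R8C7:
  Consider where 7 can go in box 9.
  R9C7 is out (row 9 already has a 7).
  R9C9 is out (row 9 already has a 7).
  So the only cell in box 9 that can hold 7 is R8C7.
  So R8C7 = 7.
For R3C3:
  Consider where 9 can go in box 1.
  R1C1 is out (row 1 already has a 9).
  R3C2 is out (column 2 already has a 9).
  So the only cell in box 1 that can hold 9 is R3C3.
  So R3C3 = 9.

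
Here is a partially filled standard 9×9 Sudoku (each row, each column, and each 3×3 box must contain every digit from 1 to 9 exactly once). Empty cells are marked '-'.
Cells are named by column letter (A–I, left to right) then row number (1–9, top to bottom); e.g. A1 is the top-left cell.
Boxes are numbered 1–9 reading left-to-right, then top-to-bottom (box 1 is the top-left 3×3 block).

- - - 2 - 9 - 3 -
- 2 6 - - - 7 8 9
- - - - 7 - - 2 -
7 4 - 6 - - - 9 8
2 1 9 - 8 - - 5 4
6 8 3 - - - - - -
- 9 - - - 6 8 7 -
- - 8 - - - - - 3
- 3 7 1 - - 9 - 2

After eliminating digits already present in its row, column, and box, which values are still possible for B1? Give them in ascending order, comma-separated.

Row 1 already contains {2, 3, 9}.
Column B already contains {1, 2, 3, 4, 8, 9}.
Its 3×3 block (box 1) already contains {2, 6}.
Removing those from 1–9 leaves {5, 7} as the candidates for B1.

5,7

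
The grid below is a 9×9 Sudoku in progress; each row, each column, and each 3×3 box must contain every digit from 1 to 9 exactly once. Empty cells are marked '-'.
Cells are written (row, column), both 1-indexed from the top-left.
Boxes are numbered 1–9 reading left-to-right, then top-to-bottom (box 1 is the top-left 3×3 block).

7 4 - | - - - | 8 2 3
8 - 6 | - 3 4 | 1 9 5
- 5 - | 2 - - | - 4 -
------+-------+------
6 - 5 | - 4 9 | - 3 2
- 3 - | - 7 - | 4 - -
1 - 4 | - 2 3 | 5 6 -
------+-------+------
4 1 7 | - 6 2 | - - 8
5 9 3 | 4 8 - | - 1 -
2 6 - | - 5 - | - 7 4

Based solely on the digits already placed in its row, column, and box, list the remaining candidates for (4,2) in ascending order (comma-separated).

7,8

Row 4 already contains {2, 3, 4, 5, 6, 9}.
Column 2 already contains {1, 3, 4, 5, 6, 9}.
Its 3×3 block (box 4) already contains {1, 3, 4, 5, 6}.
Removing those from 1–9 leaves {7, 8} as the candidates for (4,2).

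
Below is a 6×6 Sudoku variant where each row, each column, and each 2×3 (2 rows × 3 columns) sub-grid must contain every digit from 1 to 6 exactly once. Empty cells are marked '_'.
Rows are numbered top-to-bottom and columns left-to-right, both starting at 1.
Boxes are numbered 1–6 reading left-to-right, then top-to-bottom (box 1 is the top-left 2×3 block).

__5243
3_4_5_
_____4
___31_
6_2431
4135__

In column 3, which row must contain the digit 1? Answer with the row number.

Consider where 1 can go in column 3.
r4c3 is out (row 4 already has a 1).
So the only cell in column 3 that can hold 1 is r3c3.
That is row 3.

3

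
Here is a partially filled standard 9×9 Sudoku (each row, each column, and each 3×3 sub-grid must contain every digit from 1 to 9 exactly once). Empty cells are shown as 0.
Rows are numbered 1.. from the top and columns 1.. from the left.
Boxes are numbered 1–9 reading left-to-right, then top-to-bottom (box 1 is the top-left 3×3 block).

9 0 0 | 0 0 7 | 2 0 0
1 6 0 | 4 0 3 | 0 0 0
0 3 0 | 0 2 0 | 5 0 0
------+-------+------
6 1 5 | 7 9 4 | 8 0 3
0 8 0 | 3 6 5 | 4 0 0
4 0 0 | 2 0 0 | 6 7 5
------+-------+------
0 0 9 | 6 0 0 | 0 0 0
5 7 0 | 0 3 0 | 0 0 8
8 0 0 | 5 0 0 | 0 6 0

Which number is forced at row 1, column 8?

3

Cell row 1, column 8 itself could take any of {1, 3, 4, 8} by direct elimination.
Consider where 3 can go in box 3.
row 1, column 9 is out (column 9 already has a 3). row 2, column 7 is out (row 2 already has a 3). row 2, column 8 is out (row 2 already has a 3). row 2, column 9 is out (row 2 already has a 3). The remaining empty cells in box 3 are similarly blocked.
So the only cell in box 3 that can hold 3 is row 1, column 8.
Therefore row 1, column 8 = 3.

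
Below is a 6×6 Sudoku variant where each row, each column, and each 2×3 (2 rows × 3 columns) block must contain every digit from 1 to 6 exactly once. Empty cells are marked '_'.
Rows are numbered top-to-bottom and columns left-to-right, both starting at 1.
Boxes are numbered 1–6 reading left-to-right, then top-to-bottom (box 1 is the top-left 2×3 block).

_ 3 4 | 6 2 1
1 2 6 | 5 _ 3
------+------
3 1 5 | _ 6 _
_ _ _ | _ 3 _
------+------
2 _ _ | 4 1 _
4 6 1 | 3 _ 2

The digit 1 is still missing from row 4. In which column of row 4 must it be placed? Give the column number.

Consider where 1 can go in row 4.
R4C1 is out (column 1 already has a 1).
R4C2 is out (column 2 already has a 1).
R4C3 is out (column 3 already has a 1).
R4C6 is out (column 6 already has a 1).
So the only cell in row 4 that can hold 1 is R4C4.
That is column 4.

4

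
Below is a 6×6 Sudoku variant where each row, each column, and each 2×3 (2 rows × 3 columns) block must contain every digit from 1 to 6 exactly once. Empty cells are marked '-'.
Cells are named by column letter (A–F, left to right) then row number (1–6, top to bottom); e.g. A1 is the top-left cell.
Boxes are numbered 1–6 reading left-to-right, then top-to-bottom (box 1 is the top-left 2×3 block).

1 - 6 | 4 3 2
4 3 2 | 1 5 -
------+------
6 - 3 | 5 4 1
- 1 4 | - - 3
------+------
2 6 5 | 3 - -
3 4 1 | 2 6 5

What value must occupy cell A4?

Row 4 already contains {1, 3, 4}.
Column A already contains {1, 2, 3, 4, 6}.
Its 2×3 block (box 3) already contains {1, 3, 4, 6}.
The only value from 1–6 not eliminated is 5, so A4 = 5.

5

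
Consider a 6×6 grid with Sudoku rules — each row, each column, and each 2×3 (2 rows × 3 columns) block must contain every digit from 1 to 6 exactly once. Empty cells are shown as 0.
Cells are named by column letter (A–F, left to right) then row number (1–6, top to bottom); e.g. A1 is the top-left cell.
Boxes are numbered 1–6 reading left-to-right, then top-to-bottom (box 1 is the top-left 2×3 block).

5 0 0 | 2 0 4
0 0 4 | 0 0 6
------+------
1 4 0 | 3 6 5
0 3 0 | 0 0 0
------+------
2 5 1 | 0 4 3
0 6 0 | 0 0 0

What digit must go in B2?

2

Cell B2 itself could take any of {1, 2} by direct elimination.
Consider where 2 can go in box 1.
B1 is out (row 1 already has a 2).
C1 is out (row 1 already has a 2).
A2 is out (column A already has a 2).
So the only cell in box 1 that can hold 2 is B2.
Therefore B2 = 2.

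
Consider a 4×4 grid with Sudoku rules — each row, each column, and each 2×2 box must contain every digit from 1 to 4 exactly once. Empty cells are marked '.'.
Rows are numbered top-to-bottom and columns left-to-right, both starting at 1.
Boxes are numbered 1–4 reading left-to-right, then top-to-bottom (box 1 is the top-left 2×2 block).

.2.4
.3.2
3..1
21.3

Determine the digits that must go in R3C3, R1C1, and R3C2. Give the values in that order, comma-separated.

For R3C3:
  Consider where 2 can go in row 3.
  R3C2 is out (column 2 already has a 2).
  So the only cell in row 3 that can hold 2 is R3C3.
  So R3C3 = 2.
For R1C1:
  Row 1 already contains {2, 4}.
  Column 1 already contains {2, 3}.
  Its 2×2 block (box 1) already contains {2, 3}.
  The only value from 1–4 not eliminated is 1, so R1C1 = 1.
For R3C2:
  Row 3 already contains {1, 3}.
  Column 2 already contains {1, 2, 3}.
  Its 2×2 block (box 3) already contains {1, 2, 3}.
  The only value from 1–4 not eliminated is 4, so R3C2 = 4.

2,1,4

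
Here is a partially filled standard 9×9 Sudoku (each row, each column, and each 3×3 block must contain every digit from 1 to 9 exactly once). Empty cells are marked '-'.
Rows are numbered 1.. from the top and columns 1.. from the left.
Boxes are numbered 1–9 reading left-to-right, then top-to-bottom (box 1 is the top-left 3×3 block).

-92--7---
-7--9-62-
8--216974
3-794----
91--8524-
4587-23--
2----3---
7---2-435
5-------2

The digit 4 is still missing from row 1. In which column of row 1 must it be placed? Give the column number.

Consider where 4 can go in row 1.
row 1, column 1 is out (column 1 already has a 4).
row 1, column 5 is out (column 5 already has a 4).
row 1, column 7 is out (column 7 already has a 4).
row 1, column 8 is out (column 8 already has a 4).
row 1, column 9 is out (column 9 already has a 4).
So the only cell in row 1 that can hold 4 is row 1, column 4.
That is column 4.

4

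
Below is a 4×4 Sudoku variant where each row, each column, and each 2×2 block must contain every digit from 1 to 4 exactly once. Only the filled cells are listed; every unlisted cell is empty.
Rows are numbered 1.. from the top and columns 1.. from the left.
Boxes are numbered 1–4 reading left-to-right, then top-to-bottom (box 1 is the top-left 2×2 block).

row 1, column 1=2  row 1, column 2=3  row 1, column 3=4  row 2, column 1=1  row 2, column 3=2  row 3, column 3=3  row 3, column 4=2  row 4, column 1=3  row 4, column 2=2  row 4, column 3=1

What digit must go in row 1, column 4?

Row 1 already contains {2, 3, 4}.
Column 4 already contains {2}.
Its 2×2 block (box 2) already contains {2, 4}.
The only value from 1–4 not eliminated is 1, so row 1, column 4 = 1.

1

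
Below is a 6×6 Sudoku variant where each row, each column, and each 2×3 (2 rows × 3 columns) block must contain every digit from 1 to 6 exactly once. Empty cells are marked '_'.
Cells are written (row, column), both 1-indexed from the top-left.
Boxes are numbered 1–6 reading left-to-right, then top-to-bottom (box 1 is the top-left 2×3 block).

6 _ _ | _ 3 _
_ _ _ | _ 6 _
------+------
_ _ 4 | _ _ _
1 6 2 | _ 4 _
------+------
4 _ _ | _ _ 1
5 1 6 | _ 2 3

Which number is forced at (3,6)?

Cell (3,6) itself could take any of {2, 5, 6} by direct elimination.
Consider where 6 can go in column 6.
(1,6) is out (row 1 already has a 6).
(2,6) is out (row 2 already has a 6).
(4,6) is out (row 4 already has a 6).
So the only cell in column 6 that can hold 6 is (3,6).
Therefore (3,6) = 6.

6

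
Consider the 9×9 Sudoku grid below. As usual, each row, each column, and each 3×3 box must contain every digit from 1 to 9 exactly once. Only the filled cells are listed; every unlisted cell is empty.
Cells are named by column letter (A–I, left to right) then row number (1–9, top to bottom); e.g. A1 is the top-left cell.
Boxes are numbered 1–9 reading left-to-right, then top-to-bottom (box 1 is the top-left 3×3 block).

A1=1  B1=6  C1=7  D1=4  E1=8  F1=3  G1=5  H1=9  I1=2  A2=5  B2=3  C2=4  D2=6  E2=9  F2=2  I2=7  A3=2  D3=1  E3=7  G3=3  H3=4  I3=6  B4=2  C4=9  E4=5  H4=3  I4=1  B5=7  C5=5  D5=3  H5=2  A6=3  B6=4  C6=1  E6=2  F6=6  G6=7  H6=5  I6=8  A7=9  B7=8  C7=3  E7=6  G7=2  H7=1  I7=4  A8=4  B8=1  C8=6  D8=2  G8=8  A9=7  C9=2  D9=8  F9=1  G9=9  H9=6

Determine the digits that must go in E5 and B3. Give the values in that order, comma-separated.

1,9

For E5:
  Consider where 1 can go in row 5.
  A5 is out (column A already has a 1).
  F5 is out (column F already has a 1).
  G5 is out (box 6 already has a 1).
  I5 is out (column I already has a 1).
  So the only cell in row 5 that can hold 1 is E5.
  So E5 = 1.
For B3:
  Row 3 already contains {1, 2, 3, 4, 6, 7}.
  Column B already contains {1, 2, 3, 4, 6, 7, 8}.
  Its 3×3 block (box 1) already contains {1, 2, 3, 4, 5, 6, 7}.
  The only value from 1–9 not eliminated is 9, so B3 = 9.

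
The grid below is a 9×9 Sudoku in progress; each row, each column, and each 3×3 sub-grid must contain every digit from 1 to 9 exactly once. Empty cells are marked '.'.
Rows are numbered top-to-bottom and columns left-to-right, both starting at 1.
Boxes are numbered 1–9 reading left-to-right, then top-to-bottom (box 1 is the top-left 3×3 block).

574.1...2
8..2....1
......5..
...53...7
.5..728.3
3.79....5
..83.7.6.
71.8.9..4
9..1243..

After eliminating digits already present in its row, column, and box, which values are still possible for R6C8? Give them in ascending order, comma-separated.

Row 6 already contains {3, 5, 7, 9}.
Column 8 already contains {6}.
Its 3×3 block (box 6) already contains {3, 5, 7, 8}.
Removing those from 1–9 leaves {1, 2, 4} as the candidates for R6C8.

1,2,4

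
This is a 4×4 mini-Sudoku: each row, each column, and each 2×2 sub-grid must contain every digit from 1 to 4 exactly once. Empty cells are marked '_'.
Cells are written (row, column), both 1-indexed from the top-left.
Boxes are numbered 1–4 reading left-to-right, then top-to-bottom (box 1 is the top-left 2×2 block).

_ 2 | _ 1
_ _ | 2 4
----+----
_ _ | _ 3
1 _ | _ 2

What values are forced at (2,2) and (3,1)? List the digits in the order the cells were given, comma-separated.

1,2

For (2,2):
  Consider where 1 can go in column 2.
  (3,2) is out (box 3 already has a 1).
  (4,2) is out (row 4 already has a 1).
  So the only cell in column 2 that can hold 1 is (2,2).
  So (2,2) = 1.
For (3,1):
  Consider where 2 can go in box 3.
  (3,2) is out (column 2 already has a 2).
  (4,2) is out (row 4 already has a 2).
  So the only cell in box 3 that can hold 2 is (3,1).
  So (3,1) = 2.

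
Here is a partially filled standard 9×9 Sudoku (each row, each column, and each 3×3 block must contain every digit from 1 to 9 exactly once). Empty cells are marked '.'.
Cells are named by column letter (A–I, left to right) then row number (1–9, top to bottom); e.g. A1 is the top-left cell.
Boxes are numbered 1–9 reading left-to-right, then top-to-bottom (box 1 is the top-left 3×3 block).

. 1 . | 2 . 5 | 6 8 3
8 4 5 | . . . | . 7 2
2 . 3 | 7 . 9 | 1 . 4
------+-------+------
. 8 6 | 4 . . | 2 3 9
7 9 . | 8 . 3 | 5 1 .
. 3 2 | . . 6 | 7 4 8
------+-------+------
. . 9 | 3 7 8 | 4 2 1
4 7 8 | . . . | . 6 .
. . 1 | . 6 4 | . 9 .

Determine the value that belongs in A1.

9

Row 1 already contains {1, 2, 3, 5, 6, 8}.
Column A already contains {2, 4, 7, 8}.
Its 3×3 block (box 1) already contains {1, 2, 3, 4, 5, 8}.
The only value from 1–9 not eliminated is 9, so A1 = 9.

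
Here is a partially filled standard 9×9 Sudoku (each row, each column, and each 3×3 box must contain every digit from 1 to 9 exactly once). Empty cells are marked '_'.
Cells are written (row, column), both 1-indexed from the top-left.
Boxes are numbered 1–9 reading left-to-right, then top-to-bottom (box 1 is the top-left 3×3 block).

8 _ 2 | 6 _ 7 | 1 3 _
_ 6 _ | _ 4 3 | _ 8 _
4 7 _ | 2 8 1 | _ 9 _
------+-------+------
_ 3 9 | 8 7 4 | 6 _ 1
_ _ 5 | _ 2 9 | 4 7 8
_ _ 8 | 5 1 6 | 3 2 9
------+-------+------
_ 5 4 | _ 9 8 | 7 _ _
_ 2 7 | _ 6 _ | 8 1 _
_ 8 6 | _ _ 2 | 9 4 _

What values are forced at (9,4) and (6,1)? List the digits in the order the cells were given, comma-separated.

7,7

For (9,4):
  Consider where 7 can go in row 9.
  (9,1) is out (box 7 already has a 7).
  (9,5) is out (column 5 already has a 7).
  (9,9) is out (box 9 already has a 7).
  So the only cell in row 9 that can hold 7 is (9,4).
  So (9,4) = 7.
For (6,1):
  Row 6 already contains {1, 2, 3, 5, 6, 8, 9}.
  Column 1 already contains {4, 8}.
  Its 3×3 block (box 4) already contains {3, 5, 8, 9}.
  The only value from 1–9 not eliminated is 7, so (6,1) = 7.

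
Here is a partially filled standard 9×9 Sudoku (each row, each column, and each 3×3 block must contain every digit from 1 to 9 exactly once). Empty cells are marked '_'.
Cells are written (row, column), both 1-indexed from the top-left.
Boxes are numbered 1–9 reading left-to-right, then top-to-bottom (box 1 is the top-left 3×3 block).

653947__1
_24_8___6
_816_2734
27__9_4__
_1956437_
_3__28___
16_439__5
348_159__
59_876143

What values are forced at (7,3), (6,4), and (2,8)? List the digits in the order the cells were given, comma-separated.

For (7,3):
  Consider where 7 can go in box 7.
  (9,3) is out (row 9 already has a 7).
  So the only cell in box 7 that can hold 7 is (7,3).
  So (7,3) = 7.
For (6,4):
  Consider where 7 can go in row 6.
  (6,1) is out (box 4 already has a 7).
  (6,3) is out (box 4 already has a 7).
  (6,7) is out (column 7 already has a 7).
  (6,8) is out (column 8 already has a 7).
  (6,9) is out (box 6 already has a 7).
  So the only cell in row 6 that can hold 7 is (6,4).
  So (6,4) = 7.
For (2,8):
  Consider where 9 can go in box 3.
  (1,7) is out (row 1 already has a 9).
  (1,8) is out (row 1 already has a 9).
  (2,7) is out (column 7 already has a 9).
  So the only cell in box 3 that can hold 9 is (2,8).
  So (2,8) = 9.

7,7,9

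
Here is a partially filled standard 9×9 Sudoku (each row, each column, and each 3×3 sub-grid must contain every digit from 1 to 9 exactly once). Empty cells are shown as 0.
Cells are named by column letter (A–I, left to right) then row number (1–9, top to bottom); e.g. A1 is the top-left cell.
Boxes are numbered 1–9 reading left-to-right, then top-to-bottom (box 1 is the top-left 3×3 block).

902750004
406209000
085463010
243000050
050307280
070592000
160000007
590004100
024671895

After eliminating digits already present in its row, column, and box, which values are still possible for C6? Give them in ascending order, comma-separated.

Row 6 already contains {2, 5, 7, 9}.
Column C already contains {2, 3, 4, 5, 6}.
Its 3×3 block (box 4) already contains {2, 3, 4, 5, 7}.
Removing those from 1–9 leaves {1, 8} as the candidates for C6.

1,8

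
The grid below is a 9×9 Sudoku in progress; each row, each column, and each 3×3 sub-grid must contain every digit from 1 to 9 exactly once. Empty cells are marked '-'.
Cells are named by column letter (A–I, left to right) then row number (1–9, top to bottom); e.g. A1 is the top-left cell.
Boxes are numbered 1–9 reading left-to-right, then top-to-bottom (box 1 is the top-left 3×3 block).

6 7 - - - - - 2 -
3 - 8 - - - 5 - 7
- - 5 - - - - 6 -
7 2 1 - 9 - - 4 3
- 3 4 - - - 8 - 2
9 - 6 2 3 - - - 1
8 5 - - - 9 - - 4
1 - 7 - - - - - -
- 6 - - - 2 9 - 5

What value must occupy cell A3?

Cell A3 itself could take any of {2, 4} by direct elimination.
Consider where 2 can go in box 1.
C1 is out (row 1 already has a 2).
B2 is out (column B already has a 2).
B3 is out (column B already has a 2).
So the only cell in box 1 that can hold 2 is A3.
Therefore A3 = 2.

2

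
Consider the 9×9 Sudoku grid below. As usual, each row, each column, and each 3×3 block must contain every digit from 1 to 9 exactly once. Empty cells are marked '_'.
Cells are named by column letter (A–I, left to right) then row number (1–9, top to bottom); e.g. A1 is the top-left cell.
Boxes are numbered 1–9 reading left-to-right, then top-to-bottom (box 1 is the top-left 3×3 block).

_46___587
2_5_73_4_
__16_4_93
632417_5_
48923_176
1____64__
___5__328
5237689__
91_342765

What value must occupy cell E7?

9

Row 7 already contains {2, 3, 5, 8}.
Column E already contains {1, 3, 4, 6, 7}.
Its 3×3 block (box 8) already contains {2, 3, 4, 5, 6, 7, 8}.
The only value from 1–9 not eliminated is 9, so E7 = 9.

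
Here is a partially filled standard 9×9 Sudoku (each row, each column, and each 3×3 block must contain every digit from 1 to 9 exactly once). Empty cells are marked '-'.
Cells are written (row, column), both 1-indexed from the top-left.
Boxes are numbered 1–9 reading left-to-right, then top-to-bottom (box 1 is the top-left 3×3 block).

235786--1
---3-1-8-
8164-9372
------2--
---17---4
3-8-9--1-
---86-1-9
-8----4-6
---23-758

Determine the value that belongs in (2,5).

Cell (2,5) itself could take any of {2, 5} by direct elimination.
Consider where 2 can go in box 2.
(3,5) is out (row 3 already has a 2).
So the only cell in box 2 that can hold 2 is (2,5).
Therefore (2,5) = 2.

2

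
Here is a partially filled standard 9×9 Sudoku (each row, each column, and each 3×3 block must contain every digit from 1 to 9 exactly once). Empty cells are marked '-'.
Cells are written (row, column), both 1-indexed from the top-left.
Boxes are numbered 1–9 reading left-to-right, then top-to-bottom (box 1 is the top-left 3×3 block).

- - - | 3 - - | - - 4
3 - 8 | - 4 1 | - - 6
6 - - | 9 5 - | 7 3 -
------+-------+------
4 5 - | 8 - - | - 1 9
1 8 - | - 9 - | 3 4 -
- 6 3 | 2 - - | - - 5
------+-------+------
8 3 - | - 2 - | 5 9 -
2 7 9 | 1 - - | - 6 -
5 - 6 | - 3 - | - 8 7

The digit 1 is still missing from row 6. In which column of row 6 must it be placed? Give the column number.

Consider where 1 can go in row 6.
(6,1) is out (column 1 already has a 1).
(6,6) is out (column 6 already has a 1).
(6,7) is out (box 6 already has a 1).
(6,8) is out (column 8 already has a 1).
So the only cell in row 6 that can hold 1 is (6,5).
That is column 5.

5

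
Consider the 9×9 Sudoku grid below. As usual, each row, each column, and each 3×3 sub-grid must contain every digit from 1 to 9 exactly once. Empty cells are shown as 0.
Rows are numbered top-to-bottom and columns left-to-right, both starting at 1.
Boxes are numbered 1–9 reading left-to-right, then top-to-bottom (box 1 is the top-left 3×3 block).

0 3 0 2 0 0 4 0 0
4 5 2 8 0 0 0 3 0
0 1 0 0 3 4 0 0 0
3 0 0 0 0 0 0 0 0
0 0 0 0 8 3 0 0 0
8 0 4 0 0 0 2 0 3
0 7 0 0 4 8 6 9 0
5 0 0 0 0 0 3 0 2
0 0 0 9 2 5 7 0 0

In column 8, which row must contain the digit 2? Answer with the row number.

Consider where 2 can go in column 8.
R1C8 is out (row 1 already has a 2). R4C8 is out (box 6 already has a 2). R5C8 is out (box 6 already has a 2). R6C8 is out (row 6 already has a 2). The remaining empty cells in column 8 are similarly blocked.
So the only cell in column 8 that can hold 2 is R3C8.
That is row 3.

3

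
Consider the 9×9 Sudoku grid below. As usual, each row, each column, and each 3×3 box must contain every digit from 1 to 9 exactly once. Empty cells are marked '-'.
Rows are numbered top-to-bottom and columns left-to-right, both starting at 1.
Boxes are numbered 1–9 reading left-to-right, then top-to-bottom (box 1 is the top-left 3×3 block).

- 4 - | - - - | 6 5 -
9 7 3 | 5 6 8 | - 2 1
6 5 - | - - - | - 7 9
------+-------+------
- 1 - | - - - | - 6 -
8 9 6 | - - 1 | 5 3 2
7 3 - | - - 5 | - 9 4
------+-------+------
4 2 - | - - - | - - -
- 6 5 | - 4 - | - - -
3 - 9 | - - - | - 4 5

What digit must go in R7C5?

5

Cell R7C5 itself could take any of {1, 3, 5, 7, 8, 9} by direct elimination.
Consider where 5 can go in column 5.
R1C5 is out (row 1 already has a 5). R3C5 is out (row 3 already has a 5). R4C5 is out (box 5 already has a 5). R5C5 is out (row 5 already has a 5). The remaining empty cells in column 5 are similarly blocked.
So the only cell in column 5 that can hold 5 is R7C5.
Therefore R7C5 = 5.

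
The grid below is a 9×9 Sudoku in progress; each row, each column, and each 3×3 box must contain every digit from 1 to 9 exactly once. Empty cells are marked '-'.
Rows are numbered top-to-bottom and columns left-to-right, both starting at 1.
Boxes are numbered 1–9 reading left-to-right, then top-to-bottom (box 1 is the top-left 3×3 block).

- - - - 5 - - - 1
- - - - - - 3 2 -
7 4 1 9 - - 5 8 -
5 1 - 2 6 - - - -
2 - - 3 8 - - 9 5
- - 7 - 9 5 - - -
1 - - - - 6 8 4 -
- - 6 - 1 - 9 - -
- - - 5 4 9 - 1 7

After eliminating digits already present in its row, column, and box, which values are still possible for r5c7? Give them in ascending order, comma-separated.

1,4,6,7

Row 5 already contains {2, 3, 5, 8, 9}.
Column 7 already contains {3, 5, 8, 9}.
Its 3×3 block (box 6) already contains {5, 9}.
Removing those from 1–9 leaves {1, 4, 6, 7} as the candidates for r5c7.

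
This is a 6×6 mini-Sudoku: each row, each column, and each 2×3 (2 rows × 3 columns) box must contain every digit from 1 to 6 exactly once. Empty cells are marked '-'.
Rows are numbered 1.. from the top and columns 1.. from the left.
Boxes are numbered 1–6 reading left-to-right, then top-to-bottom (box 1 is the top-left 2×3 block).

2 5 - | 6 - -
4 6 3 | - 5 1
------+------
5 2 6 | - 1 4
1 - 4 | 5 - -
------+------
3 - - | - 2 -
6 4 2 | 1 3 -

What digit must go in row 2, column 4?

Row 2 already contains {1, 3, 4, 5, 6}.
Column 4 already contains {1, 5, 6}.
Its 2×3 block (box 2) already contains {1, 5, 6}.
The only value from 1–6 not eliminated is 2, so row 2, column 4 = 2.

2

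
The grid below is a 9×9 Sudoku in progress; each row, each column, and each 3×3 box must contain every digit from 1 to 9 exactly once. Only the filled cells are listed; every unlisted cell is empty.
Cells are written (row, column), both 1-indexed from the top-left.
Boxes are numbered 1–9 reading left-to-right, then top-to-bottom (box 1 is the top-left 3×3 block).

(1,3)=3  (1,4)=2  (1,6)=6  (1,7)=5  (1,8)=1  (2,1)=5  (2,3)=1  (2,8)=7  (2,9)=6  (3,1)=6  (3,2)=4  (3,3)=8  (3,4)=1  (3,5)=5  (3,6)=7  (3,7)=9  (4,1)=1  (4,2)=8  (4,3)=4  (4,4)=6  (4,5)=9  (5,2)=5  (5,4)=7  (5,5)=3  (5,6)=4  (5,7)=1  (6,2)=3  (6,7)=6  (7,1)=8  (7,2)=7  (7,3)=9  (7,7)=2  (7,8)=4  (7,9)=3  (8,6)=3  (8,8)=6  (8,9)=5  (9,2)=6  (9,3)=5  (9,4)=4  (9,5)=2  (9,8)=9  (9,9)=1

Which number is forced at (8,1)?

Cell (8,1) itself could take any of {2, 4} by direct elimination.
Consider where 4 can go in row 8.
(8,2) is out (column 2 already has a 4).
(8,3) is out (column 3 already has a 4).
(8,4) is out (column 4 already has a 4).
(8,5) is out (box 8 already has a 4).
(8,7) is out (box 9 already has a 4).
So the only cell in row 8 that can hold 4 is (8,1).
Therefore (8,1) = 4.

4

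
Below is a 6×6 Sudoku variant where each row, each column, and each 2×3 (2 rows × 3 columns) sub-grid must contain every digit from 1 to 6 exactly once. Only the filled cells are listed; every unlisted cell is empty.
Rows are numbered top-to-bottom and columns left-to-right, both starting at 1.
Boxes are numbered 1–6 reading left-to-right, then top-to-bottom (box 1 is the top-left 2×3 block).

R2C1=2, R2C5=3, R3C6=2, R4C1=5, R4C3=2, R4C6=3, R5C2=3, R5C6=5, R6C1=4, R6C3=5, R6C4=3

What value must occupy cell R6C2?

Cell R6C2 itself could take any of {1, 2, 6} by direct elimination.
Consider where 2 can go in box 5.
R5C1 is out (column 1 already has a 2).
R5C3 is out (column 3 already has a 2).
So the only cell in box 5 that can hold 2 is R6C2.
Therefore R6C2 = 2.

2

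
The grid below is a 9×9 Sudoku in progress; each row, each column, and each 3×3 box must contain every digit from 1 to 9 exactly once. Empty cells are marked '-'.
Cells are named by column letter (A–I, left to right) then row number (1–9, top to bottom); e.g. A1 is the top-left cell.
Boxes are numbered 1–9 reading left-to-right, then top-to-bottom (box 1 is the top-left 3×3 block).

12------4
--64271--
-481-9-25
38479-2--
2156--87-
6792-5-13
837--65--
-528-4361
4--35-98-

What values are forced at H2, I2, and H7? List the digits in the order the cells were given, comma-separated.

3,8,4

For H2:
  Consider where 3 can go in row 2.
  A2 is out (column A already has a 3).
  B2 is out (column B already has a 3).
  I2 is out (column I already has a 3).
  So the only cell in row 2 that can hold 3 is H2.
  So H2 = 3.
For I2:
  Consider where 8 can go in column I.
  I4 is out (row 4 already has a 8).
  I5 is out (row 5 already has a 8).
  I7 is out (row 7 already has a 8).
  I9 is out (row 9 already has a 8).
  So the only cell in column I that can hold 8 is I2.
  So I2 = 8.
For H7:
  Row 7 already contains {3, 5, 6, 7, 8}.
  Column H already contains {1, 2, 6, 7, 8}.
  Its 3×3 block (box 9) already contains {1, 3, 5, 6, 8, 9}.
  The only value from 1–9 not eliminated is 4, so H7 = 4.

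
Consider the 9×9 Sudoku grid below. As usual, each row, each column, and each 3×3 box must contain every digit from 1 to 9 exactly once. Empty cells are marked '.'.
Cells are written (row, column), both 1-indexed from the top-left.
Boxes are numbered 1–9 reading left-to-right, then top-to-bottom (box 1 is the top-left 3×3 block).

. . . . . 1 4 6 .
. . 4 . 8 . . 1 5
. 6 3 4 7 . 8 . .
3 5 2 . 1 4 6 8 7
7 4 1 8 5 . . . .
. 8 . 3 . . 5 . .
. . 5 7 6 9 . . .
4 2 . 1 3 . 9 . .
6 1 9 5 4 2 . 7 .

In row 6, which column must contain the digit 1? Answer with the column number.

Consider where 1 can go in row 6.
(6,1) is out (box 4 already has a 1).
(6,3) is out (column 3 already has a 1).
(6,5) is out (column 5 already has a 1).
(6,6) is out (column 6 already has a 1).
(6,8) is out (column 8 already has a 1).
So the only cell in row 6 that can hold 1 is (6,9).
That is column 9.

9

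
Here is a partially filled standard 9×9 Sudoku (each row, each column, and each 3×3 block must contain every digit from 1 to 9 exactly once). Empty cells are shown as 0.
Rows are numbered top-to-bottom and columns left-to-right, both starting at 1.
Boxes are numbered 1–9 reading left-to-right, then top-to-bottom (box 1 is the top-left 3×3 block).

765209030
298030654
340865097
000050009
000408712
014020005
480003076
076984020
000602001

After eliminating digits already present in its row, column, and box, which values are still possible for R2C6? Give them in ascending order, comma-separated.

Row 2 already contains {2, 3, 4, 5, 6, 8, 9}.
Column 6 already contains {2, 3, 4, 5, 8, 9}.
Its 3×3 block (box 2) already contains {2, 3, 5, 6, 8, 9}.
Removing those from 1–9 leaves {1, 7} as the candidates for R2C6.

1,7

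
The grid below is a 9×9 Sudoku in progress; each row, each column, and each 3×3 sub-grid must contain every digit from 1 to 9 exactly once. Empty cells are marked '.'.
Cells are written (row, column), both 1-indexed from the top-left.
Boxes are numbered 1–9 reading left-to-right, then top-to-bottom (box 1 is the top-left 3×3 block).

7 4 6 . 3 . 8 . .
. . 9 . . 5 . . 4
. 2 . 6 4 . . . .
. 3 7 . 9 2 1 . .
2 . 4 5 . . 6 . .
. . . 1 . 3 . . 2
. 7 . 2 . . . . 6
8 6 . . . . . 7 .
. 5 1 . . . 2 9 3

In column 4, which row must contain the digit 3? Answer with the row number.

Consider where 3 can go in column 4.
(1,4) is out (row 1 already has a 3).
(2,4) is out (box 2 already has a 3).
(4,4) is out (row 4 already has a 3).
(9,4) is out (row 9 already has a 3).
So the only cell in column 4 that can hold 3 is (8,4).
That is row 8.

8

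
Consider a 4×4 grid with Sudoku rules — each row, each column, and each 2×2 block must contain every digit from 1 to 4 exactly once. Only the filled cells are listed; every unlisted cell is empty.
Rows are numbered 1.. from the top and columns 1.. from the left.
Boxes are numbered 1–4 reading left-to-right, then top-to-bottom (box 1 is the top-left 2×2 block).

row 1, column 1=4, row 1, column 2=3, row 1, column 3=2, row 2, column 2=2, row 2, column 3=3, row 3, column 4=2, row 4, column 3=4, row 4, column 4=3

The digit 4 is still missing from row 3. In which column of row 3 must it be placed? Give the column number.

Consider where 4 can go in row 3.
row 3, column 1 is out (column 1 already has a 4).
row 3, column 3 is out (column 3 already has a 4).
So the only cell in row 3 that can hold 4 is row 3, column 2.
That is column 2.

2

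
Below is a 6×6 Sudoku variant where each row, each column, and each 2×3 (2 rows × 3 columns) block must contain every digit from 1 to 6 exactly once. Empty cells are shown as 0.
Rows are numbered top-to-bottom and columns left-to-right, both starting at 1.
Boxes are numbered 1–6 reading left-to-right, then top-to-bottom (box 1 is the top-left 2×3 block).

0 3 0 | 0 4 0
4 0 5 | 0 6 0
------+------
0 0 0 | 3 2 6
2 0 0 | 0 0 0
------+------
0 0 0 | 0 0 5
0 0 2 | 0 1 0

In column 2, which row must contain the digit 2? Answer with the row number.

2

Consider where 2 can go in column 2.
R3C2 is out (row 3 already has a 2).
R4C2 is out (row 4 already has a 2).
R5C2 is out (box 5 already has a 2).
R6C2 is out (row 6 already has a 2).
So the only cell in column 2 that can hold 2 is R2C2.
That is row 2.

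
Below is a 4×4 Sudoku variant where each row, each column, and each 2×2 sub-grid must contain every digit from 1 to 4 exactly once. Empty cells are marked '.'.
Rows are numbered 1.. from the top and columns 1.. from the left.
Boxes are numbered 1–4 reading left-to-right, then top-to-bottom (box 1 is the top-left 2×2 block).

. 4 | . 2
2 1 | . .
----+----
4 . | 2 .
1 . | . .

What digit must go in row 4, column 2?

2

Cell row 4, column 2 itself could take any of {2, 3} by direct elimination.
Consider where 2 can go in row 4.
row 4, column 3 is out (column 3 already has a 2).
row 4, column 4 is out (column 4 already has a 2).
So the only cell in row 4 that can hold 2 is row 4, column 2.
Therefore row 4, column 2 = 2.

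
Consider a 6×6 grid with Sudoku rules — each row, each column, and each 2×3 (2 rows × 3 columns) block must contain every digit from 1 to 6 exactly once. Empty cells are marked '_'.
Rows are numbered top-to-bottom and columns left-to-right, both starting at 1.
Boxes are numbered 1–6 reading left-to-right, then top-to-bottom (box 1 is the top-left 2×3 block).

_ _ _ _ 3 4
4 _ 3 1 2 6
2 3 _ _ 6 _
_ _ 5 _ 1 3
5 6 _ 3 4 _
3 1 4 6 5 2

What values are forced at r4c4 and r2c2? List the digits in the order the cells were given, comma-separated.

2,5

For r4c4:
  Consider where 2 can go in box 4.
  r3c4 is out (row 3 already has a 2).
  r3c6 is out (row 3 already has a 2).
  So the only cell in box 4 that can hold 2 is r4c4.
  So r4c4 = 2.
For r2c2:
  Row 2 already contains {1, 2, 3, 4, 6}.
  Column 2 already contains {1, 3, 6}.
  Its 2×3 block (box 1) already contains {3, 4}.
  The only value from 1–6 not eliminated is 5, so r2c2 = 5.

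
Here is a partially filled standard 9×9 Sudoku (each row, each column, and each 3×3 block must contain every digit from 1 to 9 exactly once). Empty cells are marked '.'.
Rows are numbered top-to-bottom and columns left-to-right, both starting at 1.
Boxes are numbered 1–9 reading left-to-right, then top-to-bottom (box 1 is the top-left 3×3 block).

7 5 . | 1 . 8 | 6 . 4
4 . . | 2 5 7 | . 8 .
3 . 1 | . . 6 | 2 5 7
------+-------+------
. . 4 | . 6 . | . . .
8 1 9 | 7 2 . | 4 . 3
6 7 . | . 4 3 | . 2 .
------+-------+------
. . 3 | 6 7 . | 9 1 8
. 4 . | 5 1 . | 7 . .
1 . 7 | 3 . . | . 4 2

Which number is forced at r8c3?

8

Cell r8c3 itself could take any of {2, 6, 8} by direct elimination.
Consider where 8 can go in row 8.
r8c1 is out (column 1 already has a 8).
r8c6 is out (column 6 already has a 8).
r8c8 is out (column 8 already has a 8).
r8c9 is out (column 9 already has a 8).
So the only cell in row 8 that can hold 8 is r8c3.
Therefore r8c3 = 8.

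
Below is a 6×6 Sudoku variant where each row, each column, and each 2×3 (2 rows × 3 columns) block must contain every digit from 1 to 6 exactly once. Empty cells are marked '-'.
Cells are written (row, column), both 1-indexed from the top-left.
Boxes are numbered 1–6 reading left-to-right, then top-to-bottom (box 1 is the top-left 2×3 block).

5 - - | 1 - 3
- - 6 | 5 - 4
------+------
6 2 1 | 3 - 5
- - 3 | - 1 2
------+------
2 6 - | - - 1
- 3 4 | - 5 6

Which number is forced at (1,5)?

6

Cell (1,5) itself could take any of {2, 6} by direct elimination.
Consider where 6 can go in column 5.
(2,5) is out (row 2 already has a 6).
(3,5) is out (row 3 already has a 6).
(5,5) is out (row 5 already has a 6).
So the only cell in column 5 that can hold 6 is (1,5).
Therefore (1,5) = 6.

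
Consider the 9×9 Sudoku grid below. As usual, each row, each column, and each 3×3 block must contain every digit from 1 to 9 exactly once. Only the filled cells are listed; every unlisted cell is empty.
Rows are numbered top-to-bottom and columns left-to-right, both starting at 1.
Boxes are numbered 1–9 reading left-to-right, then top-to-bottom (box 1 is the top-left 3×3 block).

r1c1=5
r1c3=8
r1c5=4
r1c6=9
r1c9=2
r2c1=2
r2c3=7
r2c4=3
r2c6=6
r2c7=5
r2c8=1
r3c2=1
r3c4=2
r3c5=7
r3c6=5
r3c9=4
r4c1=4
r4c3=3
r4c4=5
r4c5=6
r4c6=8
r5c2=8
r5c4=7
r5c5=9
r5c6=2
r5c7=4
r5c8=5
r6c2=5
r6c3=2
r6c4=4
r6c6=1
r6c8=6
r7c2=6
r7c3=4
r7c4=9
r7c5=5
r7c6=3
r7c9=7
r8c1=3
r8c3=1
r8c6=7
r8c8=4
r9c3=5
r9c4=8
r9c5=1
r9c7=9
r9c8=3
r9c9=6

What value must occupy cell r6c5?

3

Row 6 already contains {1, 2, 4, 5, 6}.
Column 5 already contains {1, 4, 5, 6, 7, 9}.
Its 3×3 block (box 5) already contains {1, 2, 4, 5, 6, 7, 8, 9}.
The only value from 1–9 not eliminated is 3, so r6c5 = 3.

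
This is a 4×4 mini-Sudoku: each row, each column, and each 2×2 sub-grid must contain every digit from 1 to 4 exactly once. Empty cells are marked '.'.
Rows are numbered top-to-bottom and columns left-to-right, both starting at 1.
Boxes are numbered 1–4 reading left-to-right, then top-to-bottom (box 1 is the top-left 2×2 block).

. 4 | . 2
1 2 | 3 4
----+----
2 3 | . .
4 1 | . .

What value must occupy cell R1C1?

3

Row 1 already contains {2, 4}.
Column 1 already contains {1, 2, 4}.
Its 2×2 block (box 1) already contains {1, 2, 4}.
The only value from 1–4 not eliminated is 3, so R1C1 = 3.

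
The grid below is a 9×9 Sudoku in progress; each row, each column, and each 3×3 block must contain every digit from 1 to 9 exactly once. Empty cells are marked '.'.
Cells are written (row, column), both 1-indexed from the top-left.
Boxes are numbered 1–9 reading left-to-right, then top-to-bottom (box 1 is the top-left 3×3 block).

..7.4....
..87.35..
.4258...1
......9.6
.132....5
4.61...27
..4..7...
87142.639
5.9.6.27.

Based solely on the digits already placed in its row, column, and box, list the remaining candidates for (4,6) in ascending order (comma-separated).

Row 4 already contains {6, 9}.
Column 6 already contains {3, 7}.
Its 3×3 block (box 5) already contains {1, 2}.
Removing those from 1–9 leaves {4, 5, 8} as the candidates for (4,6).

4,5,8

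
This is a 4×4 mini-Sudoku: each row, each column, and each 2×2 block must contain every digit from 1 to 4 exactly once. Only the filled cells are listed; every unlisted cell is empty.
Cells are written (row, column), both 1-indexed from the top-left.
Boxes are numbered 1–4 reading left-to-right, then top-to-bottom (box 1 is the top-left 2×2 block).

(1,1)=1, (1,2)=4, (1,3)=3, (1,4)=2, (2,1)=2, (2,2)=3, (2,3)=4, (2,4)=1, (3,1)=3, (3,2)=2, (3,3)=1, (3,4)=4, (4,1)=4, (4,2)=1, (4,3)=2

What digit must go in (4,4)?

3

Row 4 already contains {1, 2, 4}.
Column 4 already contains {1, 2, 4}.
Its 2×2 block (box 4) already contains {1, 2, 4}.
The only value from 1–4 not eliminated is 3, so (4,4) = 3.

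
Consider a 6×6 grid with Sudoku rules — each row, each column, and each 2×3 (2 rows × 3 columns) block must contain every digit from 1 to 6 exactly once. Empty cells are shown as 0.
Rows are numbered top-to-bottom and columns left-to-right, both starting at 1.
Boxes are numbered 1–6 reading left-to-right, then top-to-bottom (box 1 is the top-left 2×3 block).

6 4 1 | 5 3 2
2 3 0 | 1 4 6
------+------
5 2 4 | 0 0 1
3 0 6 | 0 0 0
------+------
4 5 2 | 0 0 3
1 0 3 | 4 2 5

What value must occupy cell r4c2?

1

Row 4 already contains {3, 6}.
Column 2 already contains {2, 3, 4, 5}.
Its 2×3 block (box 3) already contains {2, 3, 4, 5, 6}.
The only value from 1–6 not eliminated is 1, so r4c2 = 1.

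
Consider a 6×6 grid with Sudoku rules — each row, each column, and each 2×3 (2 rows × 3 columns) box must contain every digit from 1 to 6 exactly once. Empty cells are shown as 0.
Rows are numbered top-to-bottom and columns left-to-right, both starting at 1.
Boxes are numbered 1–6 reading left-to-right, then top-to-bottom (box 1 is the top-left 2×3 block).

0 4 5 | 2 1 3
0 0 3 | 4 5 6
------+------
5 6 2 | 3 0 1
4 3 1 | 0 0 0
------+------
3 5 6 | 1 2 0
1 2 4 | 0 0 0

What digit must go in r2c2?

1

Row 2 already contains {3, 4, 5, 6}.
Column 2 already contains {2, 3, 4, 5, 6}.
Its 2×3 block (box 1) already contains {3, 4, 5}.
The only value from 1–6 not eliminated is 1, so r2c2 = 1.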